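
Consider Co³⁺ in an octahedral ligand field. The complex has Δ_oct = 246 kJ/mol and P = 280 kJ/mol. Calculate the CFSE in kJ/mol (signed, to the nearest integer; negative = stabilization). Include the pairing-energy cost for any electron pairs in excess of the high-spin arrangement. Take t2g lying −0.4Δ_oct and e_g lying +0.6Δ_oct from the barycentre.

Co sits in group 9; removing 3 electrons leaves Co³⁺ with 9 − 3 = 6 d electrons.
Here Δ_oct < P (246 < 280), so the high-spin state is favoured.
Configuration: t2g^4 e_g^2.
Orbital CFSE = -0.4Δ_oct = -0.4 × 246 = -98 kJ/mol.
High-spin has no excess pairs, so no pairing correction applies.

-98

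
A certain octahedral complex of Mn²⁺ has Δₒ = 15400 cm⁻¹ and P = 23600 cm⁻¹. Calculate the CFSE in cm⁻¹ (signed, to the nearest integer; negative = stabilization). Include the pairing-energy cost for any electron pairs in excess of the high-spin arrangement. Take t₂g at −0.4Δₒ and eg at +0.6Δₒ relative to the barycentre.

0

Mn sits in group 7; removing 2 electrons leaves Mn²⁺ with 7 − 2 = 5 d electrons.
Here Δₒ < P (15400 < 23600), so the high-spin state is favoured.
That gives t₂g³ eg².
Orbital CFSE = 0.0Δₒ = 0.0 × 15400 = 0 cm⁻¹.
High-spin has no excess pairs, so no pairing correction applies.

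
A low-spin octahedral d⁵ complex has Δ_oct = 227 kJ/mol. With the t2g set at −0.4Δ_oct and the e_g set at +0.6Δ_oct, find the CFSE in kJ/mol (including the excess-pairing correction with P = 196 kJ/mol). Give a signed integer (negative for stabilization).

Configuration: t2g^5 e_g^0.
Orbital CFSE = 5(-0.4) + 0(0.6) = -2.0Δ_oct = -2.0 × 227 = -454 kJ/mol.
Pairing penalty: 2 pairs vs 0 in the high-spin reference → 2 extra × P = 392 kJ/mol.
Combining: -454 + 392 = -62 kJ/mol.

-62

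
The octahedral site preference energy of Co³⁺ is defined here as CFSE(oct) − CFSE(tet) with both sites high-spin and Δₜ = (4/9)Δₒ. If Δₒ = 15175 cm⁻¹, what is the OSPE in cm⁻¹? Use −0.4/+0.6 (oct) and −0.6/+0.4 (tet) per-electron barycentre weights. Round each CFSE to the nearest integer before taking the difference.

Co is in group 9, so Co³⁺ is d⁶ (9 − 3 = 6).
Octahedral (high-spin): t₂g⁴ eg², CFSE = 4(−0.4) + 2(+0.6) = -0.4Δₒ = -0.4 × 15175 = -6070 cm⁻¹.
Tetrahedral: e³ t₂³, CFSE = 3(−0.6) + 3(+0.4) = -0.6Δₜ = -0.6 × (4/9) × 15175 = -4047 cm⁻¹.
OSPE = CFSE(oct) − CFSE(tet) = -6070 − (-4047) = -2023 cm⁻¹.

-2023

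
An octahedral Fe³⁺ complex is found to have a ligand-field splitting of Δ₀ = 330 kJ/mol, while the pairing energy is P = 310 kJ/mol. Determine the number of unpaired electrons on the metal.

1

Fe sits in group 8; removing 3 electrons leaves Fe³⁺ with 8 − 3 = 5 d electrons.
Δ₀ > P, so pairing is preferred: the ground state is low-spin.
Filling d⁵ accordingly: t₂g⁵ eg⁰.
Unpaired electrons: 1.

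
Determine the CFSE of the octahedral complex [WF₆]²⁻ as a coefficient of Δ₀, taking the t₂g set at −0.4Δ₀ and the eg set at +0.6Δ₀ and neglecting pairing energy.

Each F⁻ contributes -1; 6 × (-1) = -6. With overall charge -2, W is in the +4 oxidation state.
W⁴⁺: group 6, so d-count = 6 − 4 = 2.
Configuration: t₂g² eg⁰.
CFSE = 2(-0.4Δ₀) + 0(0.6Δ₀) = -0.8Δ₀ + 0.0Δ₀ = -0.8Δ₀.

-0.8 Δ₀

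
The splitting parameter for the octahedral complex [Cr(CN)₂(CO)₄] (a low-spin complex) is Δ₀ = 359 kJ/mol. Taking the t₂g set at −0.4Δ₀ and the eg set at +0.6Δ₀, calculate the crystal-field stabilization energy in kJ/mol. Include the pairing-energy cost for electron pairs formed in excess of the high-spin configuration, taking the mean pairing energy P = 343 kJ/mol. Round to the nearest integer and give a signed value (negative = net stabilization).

-231

Ligand charges: 2×(-1) from CN⁻ and 4×(+0) from CO sum to -2; with overall charge +0, Cr is +2.
Group 6 minus oxidation state +2 gives a d⁴ configuration for Cr²⁺.
Configuration: t₂g⁴ eg⁰.
Orbital CFSE = 4(-0.4) + 0(0.6) = -1.6Δ₀ = -1.6 × 359 = -574 kJ/mol.
Relative to high-spin t₂g³ eg¹ (0 paired), the low-spin configuration has 1 additional pair, contributing +1 × 343 = +343 kJ/mol.
Combining: -574 + 343 = -231 kJ/mol.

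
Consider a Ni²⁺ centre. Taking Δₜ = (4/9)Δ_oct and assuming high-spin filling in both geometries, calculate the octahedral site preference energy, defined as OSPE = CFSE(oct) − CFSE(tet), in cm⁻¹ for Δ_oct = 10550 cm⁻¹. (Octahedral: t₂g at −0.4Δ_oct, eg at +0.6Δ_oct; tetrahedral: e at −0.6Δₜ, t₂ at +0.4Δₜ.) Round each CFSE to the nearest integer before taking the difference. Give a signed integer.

-8909

Ni is in group 10, so Ni²⁺ is d⁸ (10 − 2 = 8).
Octahedral (high-spin): t2g^6 e_g^2, CFSE = 6(−0.4) + 2(+0.6) = -1.2Δ_oct = -1.2 × 10550 = -12660 cm⁻¹.
Tetrahedral: e^4 t2^4, CFSE = 4(−0.6) + 4(+0.4) = -0.8Δₜ = -0.8 × (4/9) × 10550 = -3751 cm⁻¹.
Subtracting, OSPE = -12660 − (-3751) = -8909 cm⁻¹.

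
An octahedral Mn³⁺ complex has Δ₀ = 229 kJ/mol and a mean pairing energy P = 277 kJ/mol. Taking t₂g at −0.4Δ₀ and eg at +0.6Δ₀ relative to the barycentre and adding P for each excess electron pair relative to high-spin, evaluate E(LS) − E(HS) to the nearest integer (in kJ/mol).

48

Mn is in group 7, so Mn³⁺ is d⁴ (7 − 3 = 4).
In the high-spin limit (t₂g³ eg¹) the orbital term is -0.6Δ₀ = -137 kJ/mol, with no excess pairing.
Low-spin t₂g⁴ eg⁰ gives -1.6Δ₀ = -366 kJ/mol, but forming 1 extra pair costs 1P = 277 kJ/mol, so E(LS) = -366 + 277 = -89 kJ/mol.
E(LS) − E(HS) = -89 − (-137) = 48 kJ/mol.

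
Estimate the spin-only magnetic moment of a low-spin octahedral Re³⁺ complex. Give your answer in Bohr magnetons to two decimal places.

Group 7 minus oxidation state +3 gives a d⁴ configuration for Re³⁺.
Configuration: t2g^4 e_g^0 → 2 unpaired electrons.
μ(spin-only) = √[2(2+2)] = √8 ≈ 2.83 Bohr magnetons.

2.83 Bohr magnetons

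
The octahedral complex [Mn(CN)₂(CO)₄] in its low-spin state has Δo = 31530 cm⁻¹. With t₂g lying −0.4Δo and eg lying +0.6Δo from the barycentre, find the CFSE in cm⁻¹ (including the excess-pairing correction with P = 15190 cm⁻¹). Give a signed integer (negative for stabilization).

Ligand charges: 2×(-1) from CN⁻ and 4×(+0) from CO sum to -2; with overall charge +0, Mn is +2.
Mn²⁺: group 7, so d-count = 7 − 2 = 5.
Configuration: t₂g⁵ eg⁰.
CFSE(orbital) = 5×(-0.4Δo) + 0×(0.6Δo) = -2.0Δo; with Δo = 31530 cm⁻¹ that is -63060 cm⁻¹.
Pairing penalty: 2 pairs vs 0 in the high-spin reference → 2 extra × P = 30380 cm⁻¹.
Overall CFSE = -63060 + 30380 = -32680 cm⁻¹.

-32680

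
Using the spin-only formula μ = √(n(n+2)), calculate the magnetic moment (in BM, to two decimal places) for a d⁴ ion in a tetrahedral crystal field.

4.90 BM

Tetrahedral fields are weak (Δₜ ≈ 4/9 Δₒ), so electrons fill high-spin.
Configuration: e² t₂² → 4 unpaired electrons.
μ(spin-only) = √[4(4+2)] = √24 ≈ 4.90 BM.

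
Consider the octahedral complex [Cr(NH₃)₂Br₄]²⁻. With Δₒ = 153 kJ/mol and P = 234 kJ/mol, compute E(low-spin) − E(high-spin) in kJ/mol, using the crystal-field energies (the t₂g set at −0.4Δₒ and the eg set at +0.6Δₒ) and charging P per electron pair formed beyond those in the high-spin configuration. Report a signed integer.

81

Ligand charges: 2×(+0) from NH₃ and 4×(-1) from Br⁻ sum to -4; with overall charge -2, Cr is +2.
Cr²⁺: group 6, so d-count = 6 − 2 = 4.
In the high-spin limit (t₂g³ eg¹) the orbital term is -0.6Δₒ = -92 kJ/mol, with no excess pairing.
Low-spin t₂g⁴ eg⁰ gives -1.6Δₒ = -245 kJ/mol, but forming 1 extra pair costs 1P = 234 kJ/mol, so E(LS) = -245 + 234 = -11 kJ/mol.
E(LS) − E(HS) = -11 − (-92) = 81 kJ/mol.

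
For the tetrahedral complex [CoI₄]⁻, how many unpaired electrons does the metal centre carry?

4

Each I⁻ contributes -1; 4 × (-1) = -4. With overall charge -1, Co is in the +3 oxidation state.
Co³⁺: group 9, so d-count = 9 − 3 = 6.
Tetrahedral fields are weak (Δₜ ≈ 4/9 Δₒ), so electrons fill high-spin.
Configuration: e³ t₂³, giving 4 unpaired electrons.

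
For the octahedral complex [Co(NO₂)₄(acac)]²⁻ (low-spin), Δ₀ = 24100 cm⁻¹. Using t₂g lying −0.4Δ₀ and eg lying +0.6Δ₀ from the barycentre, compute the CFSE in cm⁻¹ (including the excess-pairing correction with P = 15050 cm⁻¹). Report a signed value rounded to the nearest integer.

-27740

Ligand charges: 4×(-1) from NO₂⁻ and 1×(-1) from acac⁻ sum to -5; with overall charge -2, Co is +3.
Co³⁺: group 9, so d-count = 9 − 3 = 6.
Electron filling gives t₂g⁶ eg⁰.
Orbital CFSE = 6(-0.4) + 0(0.6) = -2.4Δ₀ = -2.4 × 24100 = -57840 cm⁻¹.
Relative to high-spin t₂g⁴ eg² (1 paired), the low-spin configuration has 2 additional pairs, contributing +2 × 15050 = +30100 cm⁻¹.
Combining: -57840 + 30100 = -27740 cm⁻¹.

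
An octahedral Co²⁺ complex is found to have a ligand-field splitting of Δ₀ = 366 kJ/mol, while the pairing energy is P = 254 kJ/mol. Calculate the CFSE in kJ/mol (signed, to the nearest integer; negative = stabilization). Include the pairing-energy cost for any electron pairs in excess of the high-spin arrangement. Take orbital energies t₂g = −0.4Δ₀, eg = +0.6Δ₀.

-405

Co sits in group 9; removing 2 electrons leaves Co²⁺ with 9 − 2 = 7 d electrons.
Here Δ₀ > P (366 > 254), so the low-spin state is favoured.
Filling d⁷ accordingly: t₂g⁶ eg¹.
Orbital CFSE = -1.8Δ₀ = -1.8 × 366 = -659 kJ/mol.
Excess pairs vs high-spin: 3 − 2 = 1; pairing cost = +254 kJ/mol.
Net CFSE = -659 + 254 = -405 kJ/mol.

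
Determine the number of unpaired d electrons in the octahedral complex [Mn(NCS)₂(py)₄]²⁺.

3

Ligand charges: 2×(-1) from NCS⁻ and 4×(+0) from py sum to -2; with overall charge +2, Mn is +4.
Mn⁴⁺: group 7, so d-count = 7 − 4 = 3.
Configuration: t₂g³ eg⁰, giving 3 unpaired electrons.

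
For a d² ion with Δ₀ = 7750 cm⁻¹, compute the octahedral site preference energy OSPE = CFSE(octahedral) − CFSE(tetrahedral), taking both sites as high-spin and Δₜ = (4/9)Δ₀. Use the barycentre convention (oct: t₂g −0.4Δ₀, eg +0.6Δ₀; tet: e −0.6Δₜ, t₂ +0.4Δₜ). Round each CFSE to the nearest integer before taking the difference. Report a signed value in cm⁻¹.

-2067

Octahedral high-spin t₂g² eg⁰: CFSE = -0.8 × 7750 = -6200 cm⁻¹.
In a tetrahedral site the filling is e² t₂⁰: CFSE(tet) = -1.2Δₜ = -1.2 × (4/9)(7750) = -4133 cm⁻¹.
OSPE = CFSE(oct) − CFSE(tet) = -6200 − (-4133) = -2067 cm⁻¹.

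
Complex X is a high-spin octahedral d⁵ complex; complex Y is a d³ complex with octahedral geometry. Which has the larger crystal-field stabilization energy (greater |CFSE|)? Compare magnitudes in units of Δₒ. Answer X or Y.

X: t2g^3 e_g^2, CFSE = 0.0Δₒ.
Y: t₂g³ eg⁰, CFSE = -1.2Δₒ.
So Y has the larger |CFSE|.

Y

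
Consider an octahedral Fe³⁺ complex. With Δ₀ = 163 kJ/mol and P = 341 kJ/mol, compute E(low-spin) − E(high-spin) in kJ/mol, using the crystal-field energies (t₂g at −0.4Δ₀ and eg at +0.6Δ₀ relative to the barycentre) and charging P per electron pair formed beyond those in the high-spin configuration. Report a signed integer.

Fe³⁺: group 8, so d-count = 8 − 3 = 5.
High-spin: t₂g³ eg², CFSE = 0.0Δ₀ = 0 kJ/mol.
For low-spin the configuration is t₂g⁵ eg⁰: orbital energy -2.0 × 163 = -326 kJ/mol, and 2 additional pairs relative to high-spin add 682 kJ/mol, giving 356 kJ/mol.
Thus E(LS) − E(HS) = 356 kJ/mol.

356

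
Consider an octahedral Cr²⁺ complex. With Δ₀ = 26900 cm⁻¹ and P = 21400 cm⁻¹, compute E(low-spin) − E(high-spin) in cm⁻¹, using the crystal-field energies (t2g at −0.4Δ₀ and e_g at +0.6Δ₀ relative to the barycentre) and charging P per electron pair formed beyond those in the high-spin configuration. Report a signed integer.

-5500

Cr is in group 6, so Cr²⁺ is d⁴ (6 − 2 = 4).
High-spin: t2g^3 e_g^1, CFSE = -0.6Δ₀ = -16140 cm⁻¹.
Low-spin: t2g^4 e_g^0, orbital CFSE = -1.6Δ₀ = -43040 cm⁻¹; plus 1 excess pair × P = +21400 cm⁻¹; total -21640 cm⁻¹.
E(LS) − E(HS) = -21640 − (-16140) = -5500 cm⁻¹.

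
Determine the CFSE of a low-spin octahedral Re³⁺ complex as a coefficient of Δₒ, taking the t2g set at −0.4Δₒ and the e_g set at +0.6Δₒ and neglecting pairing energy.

Re sits in group 7; removing 3 electrons leaves Re³⁺ with 7 − 3 = 4 d electrons.
Configuration: t2g^4 e_g^0.
CFSE = 4(-0.4Δₒ) + 0(0.6Δₒ) = -1.6Δₒ + 0.0Δₒ = -1.6Δₒ.

-1.6 Δₒ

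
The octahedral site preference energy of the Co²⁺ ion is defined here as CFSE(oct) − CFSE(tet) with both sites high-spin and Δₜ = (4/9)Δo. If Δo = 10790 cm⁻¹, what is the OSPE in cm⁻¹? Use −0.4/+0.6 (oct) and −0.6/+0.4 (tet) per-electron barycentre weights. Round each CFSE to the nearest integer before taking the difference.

Co is in group 9, so Co²⁺ is d⁷ (9 − 2 = 7).
Octahedral high-spin t₂g⁵ eg²: CFSE = -0.8 × 10790 = -8632 cm⁻¹.
Tetrahedral: e⁴ t₂³, CFSE = 4(−0.6) + 3(+0.4) = -1.2Δₜ = -1.2 × (4/9) × 10790 = -5755 cm⁻¹.
OSPE = CFSE(oct) − CFSE(tet) = -8632 − (-5755) = -2877 cm⁻¹.

-2877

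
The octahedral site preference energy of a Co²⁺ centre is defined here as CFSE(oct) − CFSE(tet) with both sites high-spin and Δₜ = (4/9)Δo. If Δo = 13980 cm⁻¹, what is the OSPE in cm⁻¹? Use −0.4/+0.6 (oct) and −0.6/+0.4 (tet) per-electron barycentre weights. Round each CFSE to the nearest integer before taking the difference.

-3728

Group 9 minus oxidation state +2 gives a d⁷ configuration for Co²⁺.
Octahedral (high-spin): t2g^5 e_g^2, CFSE = 5(−0.4) + 2(+0.6) = -0.8Δo = -0.8 × 13980 = -11184 cm⁻¹.
Tetrahedral: e^4 t2^3, CFSE = 4(−0.6) + 3(+0.4) = -1.2Δₜ = -1.2 × (4/9) × 13980 = -7456 cm⁻¹.
OSPE = CFSE(oct) − CFSE(tet) = -11184 − (-7456) = -3728 cm⁻¹.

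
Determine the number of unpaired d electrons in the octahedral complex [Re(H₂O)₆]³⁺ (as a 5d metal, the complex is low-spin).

H₂O is neutral, so the +3 overall charge sits on Re: oxidation state +3.
Group 7 minus oxidation state +3 gives a d⁴ configuration for Re³⁺.
Configuration: t2g^4 e_g^0, giving 2 unpaired electrons.

2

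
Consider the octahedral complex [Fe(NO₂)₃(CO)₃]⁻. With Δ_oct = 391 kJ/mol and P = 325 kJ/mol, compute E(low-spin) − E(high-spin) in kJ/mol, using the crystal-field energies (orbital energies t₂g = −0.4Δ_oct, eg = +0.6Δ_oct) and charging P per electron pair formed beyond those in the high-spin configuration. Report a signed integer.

-132

Ligand charges: 3×(-1) from NO₂⁻ and 3×(+0) from CO sum to -3; with overall charge -1, Fe is +2.
Fe is in group 8, so Fe²⁺ is d⁶ (8 − 2 = 6).
High-spin d⁶ fills as t₂g⁴ eg² with CFSE 4(−0.4) + 2(+0.6) = -0.4Δ_oct = -156 kJ/mol.
For low-spin the configuration is t₂g⁶ eg⁰: orbital energy -2.4 × 391 = -938 kJ/mol, and 2 additional pairs relative to high-spin add 650 kJ/mol, giving -288 kJ/mol.
E(LS) − E(HS) = -288 − (-156) = -132 kJ/mol.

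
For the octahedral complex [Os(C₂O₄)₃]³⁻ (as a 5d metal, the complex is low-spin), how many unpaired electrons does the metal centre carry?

Each C₂O₄²⁻ contributes -2; 3 × (-2) = -6. With overall charge -3, Os is in the +3 oxidation state.
Os sits in group 8; removing 3 electrons leaves Os³⁺ with 8 − 3 = 5 d electrons.
Configuration: t₂g⁵ eg⁰, giving 1 unpaired electron.

1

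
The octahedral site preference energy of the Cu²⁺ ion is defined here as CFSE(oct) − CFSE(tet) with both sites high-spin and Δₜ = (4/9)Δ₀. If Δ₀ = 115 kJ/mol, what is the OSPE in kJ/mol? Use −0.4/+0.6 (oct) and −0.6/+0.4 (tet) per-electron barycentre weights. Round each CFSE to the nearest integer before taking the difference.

Cu is in group 11, so Cu²⁺ is d⁹ (11 − 2 = 9).
Octahedral high-spin t₂g⁶ eg³: CFSE = -0.6 × 115 = -69 kJ/mol.
Tetrahedral e⁴ t₂⁵ gives -0.4Δₜ = -0.4 × (4/9) × 115 = -20 kJ/mol.
Subtracting, OSPE = -69 − (-20) = -49 kJ/mol.

-49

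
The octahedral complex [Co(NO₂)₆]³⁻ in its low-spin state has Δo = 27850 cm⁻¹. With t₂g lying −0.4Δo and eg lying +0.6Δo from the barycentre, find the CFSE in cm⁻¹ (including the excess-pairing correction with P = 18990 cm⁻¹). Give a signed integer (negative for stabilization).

Each NO₂⁻ contributes -1; 6 × (-1) = -6. With overall charge -3, Co is in the +3 oxidation state.
Co³⁺: group 9, so d-count = 9 − 3 = 6.
The d⁶ electrons fill as t₂g⁶ eg⁰.
Orbital CFSE = 6(-0.4) + 0(0.6) = -2.4Δo = -2.4 × 27850 = -66840 cm⁻¹.
Pairing penalty: 3 pairs vs 1 in the high-spin reference → 2 extra × P = 37980 cm⁻¹.
Overall CFSE = -66840 + 37980 = -28860 cm⁻¹.

-28860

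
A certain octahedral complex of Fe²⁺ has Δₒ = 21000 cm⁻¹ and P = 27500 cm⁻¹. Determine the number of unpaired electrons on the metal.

Group 8 minus oxidation state +2 gives a d⁶ configuration for Fe²⁺.
With Δₒ < P the complex is high-spin.
Filling d⁶ accordingly: t₂g⁴ eg².
Unpaired electrons: 4.

4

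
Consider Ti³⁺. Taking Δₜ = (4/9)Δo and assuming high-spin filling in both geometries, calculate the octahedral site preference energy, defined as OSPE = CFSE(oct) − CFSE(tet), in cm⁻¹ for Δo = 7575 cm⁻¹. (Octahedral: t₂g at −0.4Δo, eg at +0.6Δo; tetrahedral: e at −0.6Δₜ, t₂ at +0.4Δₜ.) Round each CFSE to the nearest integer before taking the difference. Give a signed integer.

-1010

Ti sits in group 4; removing 3 electrons leaves Ti³⁺ with 4 − 3 = 1 d electrons.
Octahedral (high-spin): t₂g¹ eg⁰, CFSE = 1(−0.4) + 0(+0.6) = -0.4Δo = -0.4 × 7575 = -3030 cm⁻¹.
Tetrahedral: e¹ t₂⁰, CFSE = 1(−0.6) + 0(+0.4) = -0.6Δₜ = -0.6 × (4/9) × 7575 = -2020 cm⁻¹.
OSPE = CFSE(oct) − CFSE(tet) = -3030 − (-2020) = -1010 cm⁻¹.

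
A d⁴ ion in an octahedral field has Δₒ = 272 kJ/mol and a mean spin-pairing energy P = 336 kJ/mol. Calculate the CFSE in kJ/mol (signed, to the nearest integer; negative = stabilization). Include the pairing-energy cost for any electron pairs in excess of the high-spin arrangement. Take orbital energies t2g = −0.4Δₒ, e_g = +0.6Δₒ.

With Δₒ < P the complex is high-spin.
Filling d⁴ accordingly: t2g^3 e_g^1.
Orbital CFSE = -0.6Δₒ = -0.6 × 272 = -163 kJ/mol.
High-spin has no excess pairs, so no pairing correction applies.

-163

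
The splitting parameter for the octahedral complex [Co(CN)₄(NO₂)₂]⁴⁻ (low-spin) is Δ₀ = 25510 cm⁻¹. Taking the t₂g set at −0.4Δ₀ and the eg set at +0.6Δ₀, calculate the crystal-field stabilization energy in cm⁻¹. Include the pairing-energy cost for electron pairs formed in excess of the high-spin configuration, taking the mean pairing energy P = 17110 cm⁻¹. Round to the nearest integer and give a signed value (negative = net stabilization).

-28808

Ligand charges: 4×(-1) from CN⁻ and 2×(-1) from NO₂⁻ sum to -6; with overall charge -4, Co is +2.
Co sits in group 9; removing 2 electrons leaves Co²⁺ with 9 − 2 = 7 d electrons.
Electron filling gives t₂g⁶ eg¹.
The orbital stabilization is -1.8Δ₀ = -1.8 × 25510 = -45918 cm⁻¹.
Pairing penalty: 3 pairs vs 2 in the high-spin reference → 1 extra × P = 17110 cm⁻¹.
Combining: -45918 + 17110 = -28808 cm⁻¹.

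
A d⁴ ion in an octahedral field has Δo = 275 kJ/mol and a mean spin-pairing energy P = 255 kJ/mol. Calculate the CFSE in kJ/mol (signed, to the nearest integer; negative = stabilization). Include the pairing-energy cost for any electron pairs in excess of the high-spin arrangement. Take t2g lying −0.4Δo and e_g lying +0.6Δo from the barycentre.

Δo > P, so pairing is preferred: the ground state is low-spin.
That gives t2g^4 e_g^0.
Orbital CFSE = -1.6Δo = -1.6 × 275 = -440 kJ/mol.
Excess pairs vs high-spin: 1 − 0 = 1; pairing cost = +255 kJ/mol.
Net CFSE = -440 + 255 = -185 kJ/mol.

-185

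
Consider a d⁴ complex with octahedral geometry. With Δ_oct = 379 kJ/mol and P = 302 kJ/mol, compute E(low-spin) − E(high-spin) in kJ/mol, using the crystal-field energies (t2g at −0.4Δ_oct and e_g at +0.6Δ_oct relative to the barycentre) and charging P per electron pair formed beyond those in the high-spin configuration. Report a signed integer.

-77

In the high-spin limit (t2g^3 e_g^1) the orbital term is -0.6Δ_oct = -227 kJ/mol, with no excess pairing.
Low-spin t2g^4 e_g^0 gives -1.6Δ_oct = -606 kJ/mol, but forming 1 extra pair costs 1P = 302 kJ/mol, so E(LS) = -606 + 302 = -304 kJ/mol.
E(LS) − E(HS) = -304 − (-227) = -77 kJ/mol.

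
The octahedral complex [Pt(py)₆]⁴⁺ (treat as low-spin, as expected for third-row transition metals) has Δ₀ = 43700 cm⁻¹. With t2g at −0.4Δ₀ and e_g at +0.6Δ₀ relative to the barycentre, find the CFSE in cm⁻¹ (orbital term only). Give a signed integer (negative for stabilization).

py is neutral, so the +4 overall charge sits on Pt: oxidation state +4.
Pt sits in group 10; removing 4 electrons leaves Pt⁴⁺ with 10 − 4 = 6 d electrons.
The d⁶ electrons fill as t2g^6 e_g^0.
CFSE(orbital) = 6×(-0.4Δ₀) + 0×(0.6Δ₀) = -2.4Δ₀; with Δ₀ = 43700 cm⁻¹ that is -104880 cm⁻¹.

-104880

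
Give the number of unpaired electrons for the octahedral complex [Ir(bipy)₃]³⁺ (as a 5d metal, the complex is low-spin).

0

bipy is neutral, so the +3 overall charge sits on Ir: oxidation state +3.
Group 9 minus oxidation state +3 gives a d⁶ configuration for Ir³⁺.
Configuration: t2g^6 e_g^0, giving 0 unpaired electrons.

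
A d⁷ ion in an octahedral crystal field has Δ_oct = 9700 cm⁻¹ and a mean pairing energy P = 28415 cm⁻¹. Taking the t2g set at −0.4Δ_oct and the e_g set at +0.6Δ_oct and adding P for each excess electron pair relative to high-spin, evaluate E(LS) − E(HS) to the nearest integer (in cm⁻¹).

18715

High-spin: t2g^5 e_g^2, CFSE = -0.8Δ_oct = -7760 cm⁻¹.
Low-spin: t2g^6 e_g^1, orbital CFSE = -1.8Δ_oct = -17460 cm⁻¹; plus 1 excess pair × P = +28415 cm⁻¹; total 10955 cm⁻¹.
E(LS) − E(HS) = 10955 − (-7760) = 18715 cm⁻¹.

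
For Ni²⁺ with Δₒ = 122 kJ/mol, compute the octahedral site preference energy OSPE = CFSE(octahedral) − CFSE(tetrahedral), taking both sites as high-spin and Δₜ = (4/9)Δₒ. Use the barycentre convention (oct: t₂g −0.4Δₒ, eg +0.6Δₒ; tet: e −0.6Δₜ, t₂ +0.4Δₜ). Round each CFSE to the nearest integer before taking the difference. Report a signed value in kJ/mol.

Ni²⁺: group 10, so d-count = 10 − 2 = 8.
In an octahedral site d⁸ (HS) is t₂g⁶ eg², giving CFSE(oct) = -1.2Δₒ = -146 kJ/mol.
Tetrahedral e⁴ t₂⁴ gives -0.8Δₜ = -0.8 × (4/9) × 122 = -43 kJ/mol.
OSPE = CFSE(oct) − CFSE(tet) = -146 − (-43) = -103 kJ/mol.

-103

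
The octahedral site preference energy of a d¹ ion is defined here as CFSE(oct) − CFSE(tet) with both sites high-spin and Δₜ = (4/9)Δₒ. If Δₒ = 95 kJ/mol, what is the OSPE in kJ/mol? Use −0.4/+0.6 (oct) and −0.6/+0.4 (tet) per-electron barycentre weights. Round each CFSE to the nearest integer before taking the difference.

-13

In an octahedral site d¹ (HS) is t2g^1 e_g^0, giving CFSE(oct) = -0.4Δₒ = -38 kJ/mol.
Tetrahedral e^1 t2^0 gives -0.6Δₜ = -0.6 × (4/9) × 95 = -25 kJ/mol.
OSPE = CFSE(oct) − CFSE(tet) = -38 − (-25) = -13 kJ/mol.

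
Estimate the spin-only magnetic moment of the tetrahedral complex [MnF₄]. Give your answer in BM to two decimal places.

3.87 BM

Each F⁻ contributes -1; 4 × (-1) = -4. With overall charge +0, Mn is in the +4 oxidation state.
Mn is in group 7, so Mn⁴⁺ is d³ (7 − 4 = 3).
With tetrahedral geometry the complex is necessarily high-spin.
Configuration: e^2 t2^1 → 3 unpaired electrons.
μ(spin-only) = √[3(3+2)] = √15 ≈ 3.87 BM.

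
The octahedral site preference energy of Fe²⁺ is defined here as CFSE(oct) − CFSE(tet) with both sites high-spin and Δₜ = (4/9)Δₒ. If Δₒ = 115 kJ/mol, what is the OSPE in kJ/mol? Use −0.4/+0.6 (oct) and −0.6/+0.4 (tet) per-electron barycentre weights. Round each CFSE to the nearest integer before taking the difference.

-15

Fe sits in group 8; removing 2 electrons leaves Fe²⁺ with 8 − 2 = 6 d electrons.
In an octahedral site d⁶ (HS) is t2g^4 e_g^2, giving CFSE(oct) = -0.4Δₒ = -46 kJ/mol.
Tetrahedral: e^3 t2^3, CFSE = 3(−0.6) + 3(+0.4) = -0.6Δₜ = -0.6 × (4/9) × 115 = -31 kJ/mol.
OSPE = -46 − (-31) = -15 kJ/mol.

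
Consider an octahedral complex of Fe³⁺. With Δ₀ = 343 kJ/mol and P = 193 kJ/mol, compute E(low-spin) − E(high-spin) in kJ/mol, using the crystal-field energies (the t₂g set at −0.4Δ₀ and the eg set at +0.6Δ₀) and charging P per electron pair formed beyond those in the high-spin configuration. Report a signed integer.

-300

Fe³⁺: group 8, so d-count = 8 − 3 = 5.
High-spin d⁵ fills as t₂g³ eg² with CFSE 3(−0.4) + 2(+0.6) = 0.0Δ₀ = 0 kJ/mol.
Low-spin: t₂g⁵ eg⁰, orbital CFSE = -2.0Δ₀ = -686 kJ/mol; plus 2 excess pairs × P = +386 kJ/mol; total -300 kJ/mol.
Thus E(LS) − E(HS) = -300 kJ/mol.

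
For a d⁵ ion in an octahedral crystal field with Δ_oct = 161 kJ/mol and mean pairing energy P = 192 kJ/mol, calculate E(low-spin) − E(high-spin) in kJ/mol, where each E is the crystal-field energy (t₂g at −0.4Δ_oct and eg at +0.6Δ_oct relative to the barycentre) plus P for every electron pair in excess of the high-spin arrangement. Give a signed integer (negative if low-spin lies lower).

62

High-spin d⁵ fills as t₂g³ eg² with CFSE 3(−0.4) + 2(+0.6) = 0.0Δ_oct = 0 kJ/mol.
Low-spin: t₂g⁵ eg⁰, orbital CFSE = -2.0Δ_oct = -322 kJ/mol; plus 2 excess pairs × P = +384 kJ/mol; total 62 kJ/mol.
E(LS) − E(HS) = 62 − (0) = 62 kJ/mol.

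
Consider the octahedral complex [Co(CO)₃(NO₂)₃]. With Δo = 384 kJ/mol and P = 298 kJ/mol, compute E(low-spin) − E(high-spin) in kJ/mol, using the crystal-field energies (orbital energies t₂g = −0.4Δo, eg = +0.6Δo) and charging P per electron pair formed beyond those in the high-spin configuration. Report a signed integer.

Ligand charges: 3×(+0) from CO and 3×(-1) from NO₂⁻ sum to -3; with overall charge +0, Co is +3.
Co³⁺: group 9, so d-count = 9 − 3 = 6.
In the high-spin limit (t₂g⁴ eg²) the orbital term is -0.4Δo = -154 kJ/mol, with no excess pairing.
Low-spin: t₂g⁶ eg⁰, orbital CFSE = -2.4Δo = -922 kJ/mol; plus 2 excess pairs × P = +596 kJ/mol; total -326 kJ/mol.
E(LS) − E(HS) = -326 − (-154) = -172 kJ/mol.

-172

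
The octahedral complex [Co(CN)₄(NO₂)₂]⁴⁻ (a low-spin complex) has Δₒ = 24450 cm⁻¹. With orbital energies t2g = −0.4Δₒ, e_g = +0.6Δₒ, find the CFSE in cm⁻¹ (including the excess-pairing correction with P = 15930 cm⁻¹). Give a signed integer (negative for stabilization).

-28080

Ligand charges: 4×(-1) from CN⁻ and 2×(-1) from NO₂⁻ sum to -6; with overall charge -4, Co is +2.
Co sits in group 9; removing 2 electrons leaves Co²⁺ with 9 − 2 = 7 d electrons.
Electron filling gives t2g^6 e_g^1.
Orbital CFSE = 6(-0.4) + 1(0.6) = -1.8Δₒ = -1.8 × 24450 = -44010 cm⁻¹.
Pairing penalty: 3 pairs vs 2 in the high-spin reference → 1 extra × P = 15930 cm⁻¹.
Net CFSE = -44010 + 15930 = -28080 cm⁻¹.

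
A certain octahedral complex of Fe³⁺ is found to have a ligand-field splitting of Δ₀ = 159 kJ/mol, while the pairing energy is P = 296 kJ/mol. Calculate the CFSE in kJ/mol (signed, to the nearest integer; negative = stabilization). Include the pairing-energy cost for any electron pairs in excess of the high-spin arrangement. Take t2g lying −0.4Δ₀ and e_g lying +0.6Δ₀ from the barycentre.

Fe sits in group 8; removing 3 electrons leaves Fe³⁺ with 8 − 3 = 5 d electrons.
Since Δ₀ = 159 kJ/mol < P = 296 kJ/mol, the complex adopts the high-spin configuration.
Filling d⁵ accordingly: t2g^3 e_g^2.
Orbital CFSE = 0.0Δ₀ = 0.0 × 159 = 0 kJ/mol.
High-spin has no excess pairs, so no pairing correction applies.

0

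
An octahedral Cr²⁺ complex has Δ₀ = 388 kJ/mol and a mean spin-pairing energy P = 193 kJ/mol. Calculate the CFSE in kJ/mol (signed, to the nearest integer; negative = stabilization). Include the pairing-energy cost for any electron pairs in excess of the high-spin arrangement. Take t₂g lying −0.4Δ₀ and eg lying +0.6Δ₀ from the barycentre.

Cr is in group 6, so Cr²⁺ is d⁴ (6 − 2 = 4).
Δ₀ > P, so pairing is preferred: the ground state is low-spin.
Filling d⁴ accordingly: t₂g⁴ eg⁰.
Orbital CFSE = -1.6Δ₀ = -1.6 × 388 = -621 kJ/mol.
Excess pairs vs high-spin: 1 − 0 = 1; pairing cost = +193 kJ/mol.
Net CFSE = -621 + 193 = -428 kJ/mol.

-428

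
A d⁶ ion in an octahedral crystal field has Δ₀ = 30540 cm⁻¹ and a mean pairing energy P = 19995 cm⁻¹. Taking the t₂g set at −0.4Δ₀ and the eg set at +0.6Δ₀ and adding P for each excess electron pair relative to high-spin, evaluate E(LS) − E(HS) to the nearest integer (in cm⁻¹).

High-spin d⁶ fills as t₂g⁴ eg² with CFSE 4(−0.4) + 2(+0.6) = -0.4Δ₀ = -12216 cm⁻¹.
Low-spin: t₂g⁶ eg⁰, orbital CFSE = -2.4Δ₀ = -73296 cm⁻¹; plus 2 excess pairs × P = +39990 cm⁻¹; total -33306 cm⁻¹.
E(LS) − E(HS) = -33306 − (-12216) = -21090 cm⁻¹.

-21090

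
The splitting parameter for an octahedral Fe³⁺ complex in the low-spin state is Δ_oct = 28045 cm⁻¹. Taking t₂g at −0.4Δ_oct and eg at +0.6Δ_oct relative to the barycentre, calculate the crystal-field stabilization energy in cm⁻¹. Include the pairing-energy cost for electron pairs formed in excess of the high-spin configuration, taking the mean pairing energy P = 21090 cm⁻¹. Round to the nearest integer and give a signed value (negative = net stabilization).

Fe sits in group 8; removing 3 electrons leaves Fe³⁺ with 8 − 3 = 5 d electrons.
Electron filling gives t₂g⁵ eg⁰.
The orbital stabilization is -2.0Δ_oct = -2.0 × 28045 = -56090 cm⁻¹.
Pairing penalty: 2 pairs vs 0 in the high-spin reference → 2 extra × P = 42180 cm⁻¹.
Combining: -56090 + 42180 = -13910 cm⁻¹.

-13910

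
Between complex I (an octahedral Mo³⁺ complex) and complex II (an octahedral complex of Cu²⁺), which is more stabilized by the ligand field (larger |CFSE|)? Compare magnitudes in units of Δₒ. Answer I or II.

I

I: Group 6 minus oxidation state +3 gives a d³ configuration for Mo³⁺; t₂g³ eg⁰, CFSE = -1.2Δₒ.
II: Cu is in group 11, so Cu²⁺ is d⁹ (11 − 2 = 9); t2g^6 e_g^3, CFSE = -0.6Δₒ.
So I has the larger |CFSE|.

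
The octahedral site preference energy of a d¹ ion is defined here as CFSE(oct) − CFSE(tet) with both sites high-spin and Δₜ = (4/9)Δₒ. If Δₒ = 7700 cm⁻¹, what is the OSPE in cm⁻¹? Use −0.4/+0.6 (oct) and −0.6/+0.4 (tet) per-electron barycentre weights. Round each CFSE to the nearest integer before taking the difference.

-1027

Octahedral high-spin t₂g¹ eg⁰: CFSE = -0.4 × 7700 = -3080 cm⁻¹.
In a tetrahedral site the filling is e¹ t₂⁰: CFSE(tet) = -0.6Δₜ = -0.6 × (4/9)(7700) = -2053 cm⁻¹.
OSPE = CFSE(oct) − CFSE(tet) = -3080 − (-2053) = -1027 cm⁻¹.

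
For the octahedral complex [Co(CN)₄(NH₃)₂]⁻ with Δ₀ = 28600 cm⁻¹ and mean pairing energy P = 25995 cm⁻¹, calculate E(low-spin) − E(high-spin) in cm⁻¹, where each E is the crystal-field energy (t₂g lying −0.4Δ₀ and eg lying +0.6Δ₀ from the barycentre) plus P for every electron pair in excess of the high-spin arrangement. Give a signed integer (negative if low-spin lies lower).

Ligand charges: 4×(-1) from CN⁻ and 2×(+0) from NH₃ sum to -4; with overall charge -1, Co is +3.
Co is in group 9, so Co³⁺ is d⁶ (9 − 3 = 6).
In the high-spin limit (t₂g⁴ eg²) the orbital term is -0.4Δ₀ = -11440 cm⁻¹, with no excess pairing.
For low-spin the configuration is t₂g⁶ eg⁰: orbital energy -2.4 × 28600 = -68640 cm⁻¹, and 2 additional pairs relative to high-spin add 51990 cm⁻¹, giving -16650 cm⁻¹.
E(LS) − E(HS) = -16650 − (-11440) = -5210 cm⁻¹.

-5210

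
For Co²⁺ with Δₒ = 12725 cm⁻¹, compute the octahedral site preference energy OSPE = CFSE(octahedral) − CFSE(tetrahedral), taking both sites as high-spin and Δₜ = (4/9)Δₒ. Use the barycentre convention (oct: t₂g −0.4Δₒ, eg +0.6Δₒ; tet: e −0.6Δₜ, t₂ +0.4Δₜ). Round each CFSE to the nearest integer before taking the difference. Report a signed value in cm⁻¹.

-3393

Co sits in group 9; removing 2 electrons leaves Co²⁺ with 9 − 2 = 7 d electrons.
In an octahedral site d⁷ (HS) is t2g^5 e_g^2, giving CFSE(oct) = -0.8Δₒ = -10180 cm⁻¹.
Tetrahedral e^4 t2^3 gives -1.2Δₜ = -1.2 × (4/9) × 12725 = -6787 cm⁻¹.
OSPE = -10180 − (-6787) = -3393 cm⁻¹.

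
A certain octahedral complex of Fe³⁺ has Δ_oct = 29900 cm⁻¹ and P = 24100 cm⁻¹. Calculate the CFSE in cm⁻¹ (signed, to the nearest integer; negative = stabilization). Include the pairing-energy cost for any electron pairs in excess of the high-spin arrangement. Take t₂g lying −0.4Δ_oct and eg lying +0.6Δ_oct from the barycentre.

-11600

Fe sits in group 8; removing 3 electrons leaves Fe³⁺ with 8 − 3 = 5 d electrons.
With Δ_oct > P the complex is low-spin.
That gives t₂g⁵ eg⁰.
Orbital CFSE = -2.0Δ_oct = -2.0 × 29900 = -59800 cm⁻¹.
Excess pairs vs high-spin: 2 − 0 = 2; pairing cost = +48200 cm⁻¹.
Net CFSE = -59800 + 48200 = -11600 cm⁻¹.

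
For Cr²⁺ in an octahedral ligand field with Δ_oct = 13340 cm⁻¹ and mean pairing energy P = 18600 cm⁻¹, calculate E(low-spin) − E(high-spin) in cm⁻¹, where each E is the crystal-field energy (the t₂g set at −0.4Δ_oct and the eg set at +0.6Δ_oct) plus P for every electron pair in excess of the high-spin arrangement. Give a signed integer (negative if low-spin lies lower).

5260

Cr sits in group 6; removing 2 electrons leaves Cr²⁺ with 6 − 2 = 4 d electrons.
High-spin: t₂g³ eg¹, CFSE = -0.6Δ_oct = -8004 cm⁻¹.
For low-spin the configuration is t₂g⁴ eg⁰: orbital energy -1.6 × 13340 = -21344 cm⁻¹, and 1 additional pair relative to high-spin adds 18600 cm⁻¹, giving -2744 cm⁻¹.
E(LS) − E(HS) = -2744 − (-8004) = 5260 cm⁻¹.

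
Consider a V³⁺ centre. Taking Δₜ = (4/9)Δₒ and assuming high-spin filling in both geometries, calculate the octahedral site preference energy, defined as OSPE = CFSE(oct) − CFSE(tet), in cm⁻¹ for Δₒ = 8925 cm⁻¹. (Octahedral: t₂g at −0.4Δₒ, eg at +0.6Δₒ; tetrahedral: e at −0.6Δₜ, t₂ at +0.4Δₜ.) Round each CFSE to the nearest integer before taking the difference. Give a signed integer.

-2380

V is in group 5, so V³⁺ is d² (5 − 3 = 2).
In an octahedral site d² (HS) is t₂g² eg⁰, giving CFSE(oct) = -0.8Δₒ = -7140 cm⁻¹.
Tetrahedral e² t₂⁰ gives -1.2Δₜ = -1.2 × (4/9) × 8925 = -4760 cm⁻¹.
OSPE = -7140 − (-4760) = -2380 cm⁻¹.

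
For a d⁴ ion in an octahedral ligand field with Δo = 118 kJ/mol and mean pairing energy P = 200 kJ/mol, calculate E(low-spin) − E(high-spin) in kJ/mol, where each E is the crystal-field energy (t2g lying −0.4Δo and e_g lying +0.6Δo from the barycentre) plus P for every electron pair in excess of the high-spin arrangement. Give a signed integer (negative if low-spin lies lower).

High-spin: t2g^3 e_g^1, CFSE = -0.6Δo = -71 kJ/mol.
Low-spin: t2g^4 e_g^0, orbital CFSE = -1.6Δo = -189 kJ/mol; plus 1 excess pair × P = +200 kJ/mol; total 11 kJ/mol.
Thus E(LS) − E(HS) = 82 kJ/mol.

82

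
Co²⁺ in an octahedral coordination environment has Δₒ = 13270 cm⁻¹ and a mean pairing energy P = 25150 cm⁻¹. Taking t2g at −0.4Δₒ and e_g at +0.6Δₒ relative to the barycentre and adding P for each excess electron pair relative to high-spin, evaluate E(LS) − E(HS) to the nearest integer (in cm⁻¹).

11880

Co²⁺: group 9, so d-count = 9 − 2 = 7.
High-spin: t2g^5 e_g^2, CFSE = -0.8Δₒ = -10616 cm⁻¹.
Low-spin t2g^6 e_g^1 gives -1.8Δₒ = -23886 cm⁻¹, but forming 1 extra pair costs 1P = 25150 cm⁻¹, so E(LS) = -23886 + 25150 = 1264 cm⁻¹.
E(LS) − E(HS) = 1264 − (-10616) = 11880 cm⁻¹.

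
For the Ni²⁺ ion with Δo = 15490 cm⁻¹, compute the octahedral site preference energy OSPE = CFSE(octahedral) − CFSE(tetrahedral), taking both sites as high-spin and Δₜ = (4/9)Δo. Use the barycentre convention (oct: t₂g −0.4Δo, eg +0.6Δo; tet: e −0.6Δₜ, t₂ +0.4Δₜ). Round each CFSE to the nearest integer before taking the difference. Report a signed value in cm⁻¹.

-13080

Group 10 minus oxidation state +2 gives a d⁸ configuration for Ni²⁺.
In an octahedral site d⁸ (HS) is t₂g⁶ eg², giving CFSE(oct) = -1.2Δo = -18588 cm⁻¹.
Tetrahedral: e⁴ t₂⁴, CFSE = 4(−0.6) + 4(+0.4) = -0.8Δₜ = -0.8 × (4/9) × 15490 = -5508 cm⁻¹.
Subtracting, OSPE = -18588 − (-5508) = -13080 cm⁻¹.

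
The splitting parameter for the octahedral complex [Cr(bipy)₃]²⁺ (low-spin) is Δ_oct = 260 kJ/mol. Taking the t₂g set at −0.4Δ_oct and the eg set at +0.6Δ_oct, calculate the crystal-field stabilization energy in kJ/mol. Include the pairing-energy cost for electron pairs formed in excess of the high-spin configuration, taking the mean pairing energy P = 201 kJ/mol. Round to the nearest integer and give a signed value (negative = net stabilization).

bipy is neutral, so the +2 overall charge sits on Cr: oxidation state +2.
Cr is in group 6, so Cr²⁺ is d⁴ (6 − 2 = 4).
Configuration: t₂g⁴ eg⁰.
CFSE(orbital) = 4×(-0.4Δ_oct) + 0×(0.6Δ_oct) = -1.6Δ_oct; with Δ_oct = 260 kJ/mol that is -416 kJ/mol.
High-spin d⁴ would be t₂g³ eg¹ with 0 pairs; low-spin has 1, so 1 excess pair costs +1P = +201 kJ/mol.
Combining: -416 + 201 = -215 kJ/mol.

-215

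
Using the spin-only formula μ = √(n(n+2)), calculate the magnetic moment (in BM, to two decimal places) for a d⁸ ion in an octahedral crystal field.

2.83 BM

Configuration: t₂g⁶ eg² → 2 unpaired electrons.
μ(spin-only) = √[2(2+2)] = √8 ≈ 2.83 BM.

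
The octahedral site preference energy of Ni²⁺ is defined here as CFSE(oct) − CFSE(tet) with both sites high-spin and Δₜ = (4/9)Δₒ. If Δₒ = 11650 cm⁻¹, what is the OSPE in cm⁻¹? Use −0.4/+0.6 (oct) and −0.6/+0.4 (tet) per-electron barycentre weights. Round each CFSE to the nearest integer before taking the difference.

-9838

Ni sits in group 10; removing 2 electrons leaves Ni²⁺ with 10 − 2 = 8 d electrons.
Octahedral high-spin t₂g⁶ eg²: CFSE = -1.2 × 11650 = -13980 cm⁻¹.
Tetrahedral e⁴ t₂⁴ gives -0.8Δₜ = -0.8 × (4/9) × 11650 = -4142 cm⁻¹.
OSPE = CFSE(oct) − CFSE(tet) = -13980 − (-4142) = -9838 cm⁻¹.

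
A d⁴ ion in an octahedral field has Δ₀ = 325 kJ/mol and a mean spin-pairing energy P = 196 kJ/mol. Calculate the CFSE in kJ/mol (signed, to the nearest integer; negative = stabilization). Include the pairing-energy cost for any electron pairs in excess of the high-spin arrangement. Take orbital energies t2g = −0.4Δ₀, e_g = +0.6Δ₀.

-324

Here Δ₀ > P (325 > 196), so the low-spin state is favoured.
Filling d⁴ accordingly: t2g^4 e_g^0.
Orbital CFSE = -1.6Δ₀ = -1.6 × 325 = -520 kJ/mol.
Excess pairs vs high-spin: 1 − 0 = 1; pairing cost = +196 kJ/mol.
Net CFSE = -520 + 196 = -324 kJ/mol.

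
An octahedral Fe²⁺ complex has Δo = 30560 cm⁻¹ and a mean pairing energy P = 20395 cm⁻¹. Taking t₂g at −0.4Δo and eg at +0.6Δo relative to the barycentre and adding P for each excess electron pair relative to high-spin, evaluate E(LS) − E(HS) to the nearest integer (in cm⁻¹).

Fe is in group 8, so Fe²⁺ is d⁶ (8 − 2 = 6).
High-spin d⁶ fills as t₂g⁴ eg² with CFSE 4(−0.4) + 2(+0.6) = -0.4Δo = -12224 cm⁻¹.
Low-spin: t₂g⁶ eg⁰, orbital CFSE = -2.4Δo = -73344 cm⁻¹; plus 2 excess pairs × P = +40790 cm⁻¹; total -32554 cm⁻¹.
E(LS) − E(HS) = -32554 − (-12224) = -20330 cm⁻¹.

-20330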